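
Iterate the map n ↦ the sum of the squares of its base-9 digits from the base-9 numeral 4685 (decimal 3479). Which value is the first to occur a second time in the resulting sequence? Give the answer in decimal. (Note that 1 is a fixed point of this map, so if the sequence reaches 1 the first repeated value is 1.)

3479 = (4,6,8,5)_9 → 141
141 = (1,6,6)_9 → 73
73 = (8,1)_9 → 65
65 = (7,2)_9 → 53
53 = (5,8)_9 → 89
89 = (1,0,8)_9 → 65  — 65 already appeared earlier.

65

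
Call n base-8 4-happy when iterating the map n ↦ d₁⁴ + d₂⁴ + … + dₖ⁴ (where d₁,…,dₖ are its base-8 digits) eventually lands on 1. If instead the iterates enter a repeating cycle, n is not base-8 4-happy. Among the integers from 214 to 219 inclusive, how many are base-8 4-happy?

214: 214 → 1393 → 1938 → 1409 → 1313 → 529 → 18 → 32 → 256 → 256  (repeats 256)
215: 215 → 2498 → 2673 → 1923 → 1458 → 2624 → 626 → 1314 → 544 → 257 → 257  (repeats 257)
216: 216 → 162 → 288 → 512 → 1  (reaches 1)
217: 217 → 163 → 353 → 882 → 1938 → 1409 → 1313 → 529 → 18 → 32 → 256 → 256  (repeats 256)
218: 218 → 178 → 1328 → 1568 → 337 → 642 → 33 → 257 → 257  (repeats 257)
219: 219 → 243 → 1458 → 2624 → 626 → 1314 → 544 → 257 → 257  (repeats 257)
base-8 4-happy: 216

1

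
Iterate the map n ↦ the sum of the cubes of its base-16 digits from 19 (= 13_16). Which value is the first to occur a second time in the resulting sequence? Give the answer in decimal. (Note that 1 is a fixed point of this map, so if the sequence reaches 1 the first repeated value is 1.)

19 = (1,3)_16 → 28
28 = (1,12)_16 → 1729
1729 = (6,12,1)_16 → 1945
1945 = (7,9,9)_16 → 1801
1801 = (7,0,9)_16 → 1072
1072 = (4,3,0)_16 → 91
91 = (5,11)_16 → 1456
1456 = (5,11,0)_16 → 1456  — 1456 already appeared earlier.

1456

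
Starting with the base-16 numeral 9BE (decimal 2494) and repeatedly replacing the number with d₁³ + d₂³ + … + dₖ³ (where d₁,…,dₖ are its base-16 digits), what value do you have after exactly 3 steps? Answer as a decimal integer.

1072

2494 = (9,11,14)_16 → 9³ + 11³ + 14³ = 729 + 1331 + 2744 = 4804
4804 = (1,2,12,4)_16 → 1³ + 2³ + 12³ + 4³ = 1 + 8 + 1728 + 64 = 1801
1801 = (7,0,9)_16 → 7³ + 0³ + 9³ = 343 + 0 + 729 = 1072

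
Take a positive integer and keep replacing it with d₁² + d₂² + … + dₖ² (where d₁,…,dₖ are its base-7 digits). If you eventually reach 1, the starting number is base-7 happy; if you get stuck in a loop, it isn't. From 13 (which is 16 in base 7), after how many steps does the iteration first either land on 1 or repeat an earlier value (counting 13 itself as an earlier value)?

4

13 = (1,6)_7 → 1² + 6² = 37
37 = (5,2)_7 → 5² + 2² = 29
29 = (4,1)_7 → 4² + 1² = 17
17 = (2,3)_7 → 2² + 3² = 13  — 13 repeats.
That took 4 steps.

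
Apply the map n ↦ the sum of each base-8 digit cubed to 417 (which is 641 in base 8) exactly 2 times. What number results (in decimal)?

417 = (6,4,1)_8 → 6³ + 4³ + 1³ = 216 + 64 + 1 = 281
281 = (4,3,1)_8 → 4³ + 3³ + 1³ = 64 + 27 + 1 = 92

92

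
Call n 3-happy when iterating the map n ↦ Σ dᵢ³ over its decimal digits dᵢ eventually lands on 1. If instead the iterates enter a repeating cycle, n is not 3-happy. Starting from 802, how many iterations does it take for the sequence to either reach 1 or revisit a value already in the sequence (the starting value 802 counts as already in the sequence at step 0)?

5

802 → 8³ + 0³ + 2³ = 512 + 0 + 8 = 520
520 → 5³ + 2³ + 0³ = 125 + 8 + 0 = 133
133 → 1³ + 3³ + 3³ = 1 + 27 + 27 = 55
55 → 5³ + 5³ = 125 + 125 = 250
250 → 2³ + 5³ + 0³ = 8 + 125 + 0 = 133  — 133 repeats.
That took 5 steps.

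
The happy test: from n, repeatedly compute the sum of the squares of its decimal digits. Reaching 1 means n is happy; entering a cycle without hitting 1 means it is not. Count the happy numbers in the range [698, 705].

698: 698 → 181 → 66 → 72 → 53 → 34 → 25 → 29 → 85 → 89 → 145 → 42 → 20 → 4 → 16 → 37 → 58 → 89  (repeats 89)
699: 699 → 198 → 146 → 53 → 34 → 25 → 29 → 85 → 89 → 145 → 42 → 20 → 4 → 16 → 37 → 58 → 89  (repeats 89)
700: 700 → 49 → 97 → 130 → 10 → 1  (reaches 1)
701: 701 → 50 → 25 → 29 → 85 → 89 → 145 → 42 → 20 → 4 → 16 → 37 → 58 → 89  (repeats 89)
702: 702 → 53 → 34 → 25 → 29 → 85 → 89 → 145 → 42 → 20 → 4 → 16 → 37 → 58 → 89  (repeats 89)
703: 703 → 58 → 89 → 145 → 42 → 20 → 4 → 16 → 37 → 58  (repeats 58)
704: 704 → 65 → 61 → 37 → 58 → 89 → 145 → 42 → 20 → 4 → 16 → 37  (repeats 37)
705: 705 → 74 → 65 → 61 → 37 → 58 → 89 → 145 → 42 → 20 → 4 → 16 → 37  (repeats 37)
happy: 700

1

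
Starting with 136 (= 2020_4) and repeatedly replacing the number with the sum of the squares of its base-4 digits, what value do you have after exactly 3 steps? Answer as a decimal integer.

136 = (2,0,2,0)_4 → 2² + 0² + 2² + 0² = 4 + 0 + 4 + 0 = 8
8 = (2,0)_4 → 2² + 0² = 4 + 0 = 4
4 = (1,0)_4 → 1² + 0² = 1 + 0 = 1

1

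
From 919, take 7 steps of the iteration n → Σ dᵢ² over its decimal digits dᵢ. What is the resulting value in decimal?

145

919 → 9² + 1² + 9² = 163
163 → 1² + 6² + 3² = 46
46 → 4² + 6² = 52
52 → 5² + 2² = 29
29 → 2² + 9² = 85
85 → 8² + 5² = 89
89 → 8² + 9² = 145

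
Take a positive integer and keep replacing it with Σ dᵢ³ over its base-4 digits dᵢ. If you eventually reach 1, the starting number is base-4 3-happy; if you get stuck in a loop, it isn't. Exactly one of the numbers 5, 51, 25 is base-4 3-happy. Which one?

25

5: 5 → 2 → 8 → 8  — repeats 8 (not base-4 3-happy)
51: 51 → 54 → 36 → 9 → 9  — repeats 9 (not base-4 3-happy)
25: 25 → 10 → 16 → 1  — reaches 1 (base-4 3-happy)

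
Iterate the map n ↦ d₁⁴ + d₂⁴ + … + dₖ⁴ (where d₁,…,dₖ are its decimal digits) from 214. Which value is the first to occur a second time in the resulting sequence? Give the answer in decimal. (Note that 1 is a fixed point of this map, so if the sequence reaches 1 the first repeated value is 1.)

214 → 2⁴ + 1⁴ + 4⁴ = 16 + 1 + 256 = 273
273 → 2⁴ + 7⁴ + 3⁴ = 16 + 2401 + 81 = 2498
2498 → 2⁴ + 4⁴ + 9⁴ + 8⁴ = 16 + 256 + 6561 + 4096 = 10929
10929 → 1⁴ + 0⁴ + 9⁴ + 2⁴ + 9⁴ = 1 + 0 + 6561 + 16 + 6561 = 13139
13139 → 1⁴ + 3⁴ + 1⁴ + 3⁴ + 9⁴ = 1 + 81 + 1 + 81 + 6561 = 6725
6725 → 6⁴ + 7⁴ + 2⁴ + 5⁴ = 1296 + 2401 + 16 + 625 = 4338
4338 → 4⁴ + 3⁴ + 3⁴ + 8⁴ = 256 + 81 + 81 + 4096 = 4514
4514 → 4⁴ + 5⁴ + 1⁴ + 4⁴ = 256 + 625 + 1 + 256 = 1138
1138 → 1⁴ + 1⁴ + 3⁴ + 8⁴ = 1 + 1 + 81 + 4096 = 4179
4179 → 4⁴ + 1⁴ + 7⁴ + 9⁴ = 256 + 1 + 2401 + 6561 = 9219
9219 → 9⁴ + 2⁴ + 1⁴ + 9⁴ = 6561 + 16 + 1 + 6561 = 13139  — 13139 already appeared earlier.

13139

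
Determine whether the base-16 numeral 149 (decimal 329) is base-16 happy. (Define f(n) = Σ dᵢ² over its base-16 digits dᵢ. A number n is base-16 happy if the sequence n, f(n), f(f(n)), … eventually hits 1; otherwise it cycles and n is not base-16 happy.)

base-16 happy

329 = (1,4,9)_16 → 1² + 4² + 9² = 1 + 16 + 81 = 98
98 = (6,2)_16 → 6² + 2² = 36 + 4 = 40
40 = (2,8)_16 → 2² + 8² = 4 + 64 = 68
68 = (4,4)_16 → 4² + 4² = 16 + 16 = 32
32 = (2,0)_16 → 2² + 0² = 4 + 0 = 4
4 = (4)_16 → 4² = 16
16 = (1,0)_16 → 1² + 0² = 1 + 0 = 1  — reached 1.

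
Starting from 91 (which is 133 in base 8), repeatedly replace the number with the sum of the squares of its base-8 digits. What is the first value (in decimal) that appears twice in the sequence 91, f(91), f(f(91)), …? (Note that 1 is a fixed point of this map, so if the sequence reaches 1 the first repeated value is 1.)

91 = (1,3,3)_8 → 19
19 = (2,3)_8 → 13
13 = (1,5)_8 → 26
26 = (3,2)_8 → 13  — 13 already appeared earlier.

13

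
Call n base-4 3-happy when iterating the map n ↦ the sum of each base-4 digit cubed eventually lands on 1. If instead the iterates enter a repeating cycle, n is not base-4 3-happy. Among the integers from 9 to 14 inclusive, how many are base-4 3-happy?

9: 9 → 9  — not base-4 3-happy
10: 10 → 16 → 1  — base-4 3-happy
11: 11 → 35 → 35  — not base-4 3-happy
12: 12 → 27 → 36 → 9 → 9  — not base-4 3-happy
13: 13 → 28 → 28  — not base-4 3-happy
14: 14 → 35 → 35  — not base-4 3-happy
base-4 3-happy: 10

1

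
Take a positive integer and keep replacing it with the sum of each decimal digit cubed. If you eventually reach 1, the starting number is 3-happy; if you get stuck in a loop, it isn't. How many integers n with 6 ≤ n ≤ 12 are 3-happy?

1

6: 6 → 216 → 225 → 141 → 66 → 432 → 99 → 1458 → 702 → 351 → 153 → 153  — not 3-happy
7: 7 → 343 → 118 → 514 → 190 → 730 → 370 → 370  — not 3-happy
8: 8 → 512 → 134 → 92 → 737 → 713 → 371 → 371  — not 3-happy
9: 9 → 729 → 1080 → 513 → 153 → 153  — not 3-happy
10: 10 → 1  — 3-happy
11: 11 → 2 → 8 → 512 → 134 → 92 → 737 → 713 → 371 → 371  — not 3-happy
12: 12 → 9 → 729 → 1080 → 513 → 153 → 153  — not 3-happy
3-happy: 10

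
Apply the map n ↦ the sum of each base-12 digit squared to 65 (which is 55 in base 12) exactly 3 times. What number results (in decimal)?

65

65 = (5,5)_12 → 5² + 5² = 25 + 25 = 50
50 = (4,2)_12 → 4² + 2² = 16 + 4 = 20
20 = (1,8)_12 → 1² + 8² = 1 + 64 = 65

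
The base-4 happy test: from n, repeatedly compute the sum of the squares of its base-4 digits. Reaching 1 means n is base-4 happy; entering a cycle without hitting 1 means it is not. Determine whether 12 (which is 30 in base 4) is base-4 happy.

12 = (3,0)_4 → 3² + 0² = 9 + 0 = 9
9 = (2,1)_4 → 2² + 1² = 4 + 1 = 5
5 = (1,1)_4 → 1² + 1² = 1 + 1 = 2
2 = (2)_4 → 2² = 4
4 = (1,0)_4 → 1² + 0² = 1 + 0 = 1  — reached 1.

base-4 happy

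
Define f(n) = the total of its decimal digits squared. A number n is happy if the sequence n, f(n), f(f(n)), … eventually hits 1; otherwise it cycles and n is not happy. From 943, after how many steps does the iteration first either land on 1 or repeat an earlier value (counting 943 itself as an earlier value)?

943 → 9² + 4² + 3² = 81 + 16 + 9 = 106
106 → 1² + 0² + 6² = 1 + 0 + 36 = 37
37 → 3² + 7² = 9 + 49 = 58
58 → 5² + 8² = 25 + 64 = 89
89 → 8² + 9² = 64 + 81 = 145
145 → 1² + 4² + 5² = 1 + 16 + 25 = 42
42 → 4² + 2² = 16 + 4 = 20
20 → 2² + 0² = 4 + 0 = 4
4 → 4² = 16
16 → 1² + 6² = 1 + 36 = 37  — 37 repeats.
That took 10 steps.

10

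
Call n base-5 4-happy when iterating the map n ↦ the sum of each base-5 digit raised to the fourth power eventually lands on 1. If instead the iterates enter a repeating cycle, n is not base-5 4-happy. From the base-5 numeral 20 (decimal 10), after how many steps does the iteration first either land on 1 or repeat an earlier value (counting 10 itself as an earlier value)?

13

10 = (2,0)_5 → 2⁴ + 0⁴ = 16 + 0 = 16
16 = (3,1)_5 → 3⁴ + 1⁴ = 81 + 1 = 82
82 = (3,1,2)_5 → 3⁴ + 1⁴ + 2⁴ = 81 + 1 + 16 = 98
98 = (3,4,3)_5 → 3⁴ + 4⁴ + 3⁴ = 81 + 256 + 81 = 418
418 = (3,1,3,3)_5 → 3⁴ + 1⁴ + 3⁴ + 3⁴ = 81 + 1 + 81 + 81 = 244
244 = (1,4,3,4)_5 → 1⁴ + 4⁴ + 3⁴ + 4⁴ = 1 + 256 + 81 + 256 = 594
594 = (4,3,3,4)_5 → 4⁴ + 3⁴ + 3⁴ + 4⁴ = 256 + 81 + 81 + 256 = 674
674 = (1,0,1,4,4)_5 → 1⁴ + 0⁴ + 1⁴ + 4⁴ + 4⁴ = 1 + 0 + 1 + 256 + 256 = 514
514 = (4,0,2,4)_5 → 4⁴ + 0⁴ + 2⁴ + 4⁴ = 256 + 0 + 16 + 256 = 528
528 = (4,1,0,3)_5 → 4⁴ + 1⁴ + 0⁴ + 3⁴ = 256 + 1 + 0 + 81 = 338
338 = (2,3,2,3)_5 → 2⁴ + 3⁴ + 2⁴ + 3⁴ = 16 + 81 + 16 + 81 = 194
194 = (1,2,3,4)_5 → 1⁴ + 2⁴ + 3⁴ + 4⁴ = 1 + 16 + 81 + 256 = 354
354 = (2,4,0,4)_5 → 2⁴ + 4⁴ + 0⁴ + 4⁴ = 16 + 256 + 0 + 256 = 528  — 528 repeats.
That took 13 steps.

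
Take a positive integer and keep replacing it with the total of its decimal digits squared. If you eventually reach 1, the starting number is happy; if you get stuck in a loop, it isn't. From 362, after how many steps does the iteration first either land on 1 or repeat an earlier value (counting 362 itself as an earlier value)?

362 → 3² + 6² + 2² = 9 + 36 + 4 = 49
49 → 4² + 9² = 16 + 81 = 97
97 → 9² + 7² = 81 + 49 = 130
130 → 1² + 3² + 0² = 1 + 9 + 0 = 10
10 → 1² + 0² = 1 + 0 = 1  — reached 1.
That took 5 steps.

5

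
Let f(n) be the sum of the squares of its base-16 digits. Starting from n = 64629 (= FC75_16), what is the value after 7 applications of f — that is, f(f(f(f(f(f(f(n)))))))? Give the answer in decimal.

64629 = (15,12,7,5)_16 → 15² + 12² + 7² + 5² = 225 + 144 + 49 + 25 = 443
443 = (1,11,11)_16 → 1² + 11² + 11² = 1 + 121 + 121 = 243
243 = (15,3)_16 → 15² + 3² = 225 + 9 = 234
234 = (14,10)_16 → 14² + 10² = 196 + 100 = 296
296 = (1,2,8)_16 → 1² + 2² + 8² = 1 + 4 + 64 = 69
69 = (4,5)_16 → 4² + 5² = 16 + 25 = 41
41 = (2,9)_16 → 2² + 9² = 4 + 81 = 85

85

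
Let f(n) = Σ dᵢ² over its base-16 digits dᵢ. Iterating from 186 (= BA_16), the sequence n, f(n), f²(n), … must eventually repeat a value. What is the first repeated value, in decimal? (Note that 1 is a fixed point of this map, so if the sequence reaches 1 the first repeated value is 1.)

169

186 = (11,10)_16 → 11² + 10² = 221
221 = (13,13)_16 → 13² + 13² = 338
338 = (1,5,2)_16 → 1² + 5² + 2² = 30
30 = (1,14)_16 → 1² + 14² = 197
197 = (12,5)_16 → 12² + 5² = 169
169 = (10,9)_16 → 10² + 9² = 181
181 = (11,5)_16 → 11² + 5² = 146
146 = (9,2)_16 → 9² + 2² = 85
85 = (5,5)_16 → 5² + 5² = 50
50 = (3,2)_16 → 3² + 2² = 13
13 = (13)_16 → 13² = 169  — 169 already appeared earlier.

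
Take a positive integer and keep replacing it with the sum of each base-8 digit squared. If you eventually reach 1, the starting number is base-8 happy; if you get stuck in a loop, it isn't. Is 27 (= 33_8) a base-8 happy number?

base-8 happy

27 = (3,3)_8 → 3² + 3² = 18
18 = (2,2)_8 → 2² + 2² = 8
8 = (1,0)_8 → 1² + 0² = 1  — reached 1.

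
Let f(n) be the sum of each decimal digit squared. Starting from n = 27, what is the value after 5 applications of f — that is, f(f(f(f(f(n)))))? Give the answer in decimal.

85

27 → 2² + 7² = 4 + 49 = 53
53 → 5² + 3² = 25 + 9 = 34
34 → 3² + 4² = 9 + 16 = 25
25 → 2² + 5² = 4 + 25 = 29
29 → 2² + 9² = 4 + 81 = 85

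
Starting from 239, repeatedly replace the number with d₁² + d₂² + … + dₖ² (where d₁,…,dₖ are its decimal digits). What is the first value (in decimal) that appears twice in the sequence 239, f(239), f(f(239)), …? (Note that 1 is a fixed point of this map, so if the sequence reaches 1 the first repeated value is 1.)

239 → 2² + 3² + 9² = 4 + 9 + 81 = 94
94 → 9² + 4² = 81 + 16 = 97
97 → 9² + 7² = 81 + 49 = 130
130 → 1² + 3² + 0² = 1 + 9 + 0 = 10
10 → 1² + 0² = 1 + 0 = 1  — reached the fixed point 1.
1 → 1, so 1 is the first repeated value.

1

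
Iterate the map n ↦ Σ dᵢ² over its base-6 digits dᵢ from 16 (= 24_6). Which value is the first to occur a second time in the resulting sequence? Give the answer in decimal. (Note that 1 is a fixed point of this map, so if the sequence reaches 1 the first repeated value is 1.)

16 = (2,4)_6 → 2² + 4² = 20
20 = (3,2)_6 → 3² + 2² = 13
13 = (2,1)_6 → 2² + 1² = 5
5 = (5)_6 → 5² = 25
25 = (4,1)_6 → 4² + 1² = 17
17 = (2,5)_6 → 2² + 5² = 29
29 = (4,5)_6 → 4² + 5² = 41
41 = (1,0,5)_6 → 1² + 0² + 5² = 26
26 = (4,2)_6 → 4² + 2² = 20  — 20 already appeared earlier.

20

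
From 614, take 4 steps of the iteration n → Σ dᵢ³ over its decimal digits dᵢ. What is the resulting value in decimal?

92

614 → 281
281 → 521
521 → 134
134 → 92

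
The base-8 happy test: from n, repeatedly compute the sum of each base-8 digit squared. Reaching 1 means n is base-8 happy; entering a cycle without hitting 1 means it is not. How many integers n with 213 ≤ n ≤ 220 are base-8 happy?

213: 213 → 38 → 52 → 52  (repeats 52)
214: 214 → 49 → 37 → 41 → 26 → 13 → 26  (repeats 26)
215: 215 → 62 → 85 → 30 → 45 → 50 → 40 → 25 → 10 → 5 → 25  (repeats 25)
216: 216 → 18 → 8 → 1  (reaches 1)
217: 217 → 19 → 13 → 26 → 13  (repeats 13)
218: 218 → 22 → 40 → 25 → 10 → 5 → 25  (repeats 25)
219: 219 → 27 → 18 → 8 → 1  (reaches 1)
220: 220 → 34 → 20 → 20  (repeats 20)
base-8 happy: 216, 219

2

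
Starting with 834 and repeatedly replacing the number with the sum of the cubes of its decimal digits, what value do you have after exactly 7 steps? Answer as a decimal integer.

834 → 603
603 → 243
243 → 99
99 → 1458
1458 → 702
702 → 351
351 → 153

153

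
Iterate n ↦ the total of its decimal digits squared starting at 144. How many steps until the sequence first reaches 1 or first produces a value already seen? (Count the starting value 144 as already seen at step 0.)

144 → 33
33 → 18
18 → 65
65 → 61
61 → 37
37 → 58
58 → 89
89 → 145
145 → 42
42 → 20
20 → 4
4 → 16
16 → 37  — 37 repeats.
That took 13 steps.

13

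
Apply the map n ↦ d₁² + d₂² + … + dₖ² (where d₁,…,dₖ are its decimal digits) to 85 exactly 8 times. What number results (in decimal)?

85 → 8² + 5² = 89
89 → 8² + 9² = 145
145 → 1² + 4² + 5² = 42
42 → 4² + 2² = 20
20 → 2² + 0² = 4
4 → 4² = 16
16 → 1² + 6² = 37
37 → 3² + 7² = 58

58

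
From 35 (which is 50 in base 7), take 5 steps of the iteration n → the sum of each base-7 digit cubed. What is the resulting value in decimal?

35 = (5,0)_7 → 5³ + 0³ = 125 + 0 = 125
125 = (2,3,6)_7 → 2³ + 3³ + 6³ = 8 + 27 + 216 = 251
251 = (5,0,6)_7 → 5³ + 0³ + 6³ = 125 + 0 + 216 = 341
341 = (6,6,5)_7 → 6³ + 6³ + 5³ = 216 + 216 + 125 = 557
557 = (1,4,2,4)_7 → 1³ + 4³ + 2³ + 4³ = 1 + 64 + 8 + 64 = 137

137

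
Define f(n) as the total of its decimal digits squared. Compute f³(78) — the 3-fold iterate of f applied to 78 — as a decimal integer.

78 → 7² + 8² = 49 + 64 = 113
113 → 1² + 1² + 3² = 1 + 1 + 9 = 11
11 → 1² + 1² = 1 + 1 = 2

2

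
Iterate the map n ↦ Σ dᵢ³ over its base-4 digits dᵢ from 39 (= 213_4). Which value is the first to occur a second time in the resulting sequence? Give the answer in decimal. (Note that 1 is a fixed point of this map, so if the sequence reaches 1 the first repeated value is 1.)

9

39 = (2,1,3)_4 → 36
36 = (2,1,0)_4 → 9
9 = (2,1)_4 → 9  — 9 already appeared earlier.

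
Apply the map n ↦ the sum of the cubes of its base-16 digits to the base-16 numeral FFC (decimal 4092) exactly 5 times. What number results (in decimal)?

4092 = (15,15,12)_16 → 15³ + 15³ + 12³ = 8478
8478 = (2,1,1,14)_16 → 2³ + 1³ + 1³ + 14³ = 2754
2754 = (10,12,2)_16 → 10³ + 12³ + 2³ = 2736
2736 = (10,11,0)_16 → 10³ + 11³ + 0³ = 2331
2331 = (9,1,11)_16 → 9³ + 1³ + 11³ = 2061

2061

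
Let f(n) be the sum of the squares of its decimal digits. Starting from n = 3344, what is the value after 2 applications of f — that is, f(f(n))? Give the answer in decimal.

25

3344 → 3² + 3² + 4² + 4² = 50
50 → 5² + 0² = 25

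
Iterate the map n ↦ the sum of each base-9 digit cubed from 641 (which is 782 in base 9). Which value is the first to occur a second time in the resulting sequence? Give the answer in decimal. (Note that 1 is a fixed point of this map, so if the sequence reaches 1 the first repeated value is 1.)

641 = (7,8,2)_9 → 7³ + 8³ + 2³ = 343 + 512 + 8 = 863
863 = (1,1,5,8)_9 → 1³ + 1³ + 5³ + 8³ = 1 + 1 + 125 + 512 = 639
639 = (7,8,0)_9 → 7³ + 8³ + 0³ = 343 + 512 + 0 = 855
855 = (1,1,5,0)_9 → 1³ + 1³ + 5³ + 0³ = 1 + 1 + 125 + 0 = 127
127 = (1,5,1)_9 → 1³ + 5³ + 1³ = 1 + 125 + 1 = 127  — 127 already appeared earlier.

127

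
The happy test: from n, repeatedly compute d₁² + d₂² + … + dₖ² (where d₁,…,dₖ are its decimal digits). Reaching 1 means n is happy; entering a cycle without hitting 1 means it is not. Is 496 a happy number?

496 → 4² + 9² + 6² = 133
133 → 1² + 3² + 3² = 19
19 → 1² + 9² = 82
82 → 8² + 2² = 68
68 → 6² + 8² = 100
100 → 1² + 0² + 0² = 1  — reached 1.

happy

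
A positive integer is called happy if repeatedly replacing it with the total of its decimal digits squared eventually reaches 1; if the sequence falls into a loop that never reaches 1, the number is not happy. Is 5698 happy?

5698 → 5² + 6² + 9² + 8² = 206
206 → 2² + 0² + 6² = 40
40 → 4² + 0² = 16
16 → 1² + 6² = 37
37 → 3² + 7² = 58
58 → 5² + 8² = 89
89 → 8² + 9² = 145
145 → 1² + 4² + 5² = 42
42 → 4² + 2² = 20
20 → 2² + 0² = 4
4 → 4² = 16  — 16 already seen; the sequence cycles without reaching 1.

not happy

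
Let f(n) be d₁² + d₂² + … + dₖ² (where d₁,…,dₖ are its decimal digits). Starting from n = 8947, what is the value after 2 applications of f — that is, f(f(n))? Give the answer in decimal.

5

8947 → 8² + 9² + 4² + 7² = 210
210 → 2² + 1² + 0² = 5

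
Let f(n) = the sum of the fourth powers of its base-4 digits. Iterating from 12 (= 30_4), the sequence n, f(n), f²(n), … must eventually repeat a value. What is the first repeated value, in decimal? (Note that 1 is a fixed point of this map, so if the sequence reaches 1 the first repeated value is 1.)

81

12 = (3,0)_4 → 81
81 = (1,1,0,1)_4 → 3
3 = (3)_4 → 81  — 81 already appeared earlier.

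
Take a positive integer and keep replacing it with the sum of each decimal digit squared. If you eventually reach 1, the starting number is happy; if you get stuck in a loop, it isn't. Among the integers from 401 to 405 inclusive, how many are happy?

1

401: 401 → 17 → 50 → 25 → 29 → 85 → 89 → 145 → 42 → 20 → 4 → 16 → 37 → 58 → 89  (repeats 89)
402: 402 → 20 → 4 → 16 → 37 → 58 → 89 → 145 → 42 → 20  (repeats 20)
403: 403 → 25 → 29 → 85 → 89 → 145 → 42 → 20 → 4 → 16 → 37 → 58 → 89  (repeats 89)
404: 404 → 32 → 13 → 10 → 1  (reaches 1)
405: 405 → 41 → 17 → 50 → 25 → 29 → 85 → 89 → 145 → 42 → 20 → 4 → 16 → 37 → 58 → 89  (repeats 89)
happy: 404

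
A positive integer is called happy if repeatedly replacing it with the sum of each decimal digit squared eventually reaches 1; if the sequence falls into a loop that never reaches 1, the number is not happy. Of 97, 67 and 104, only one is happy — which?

97

97: 97 → 130 → 10 → 1  — reaches 1 (happy)
67: 67 → 85 → 89 → 145 → 42 → 20 → 4 → 16 → 37 → 58 → 89  — repeats 89 (not happy)
104: 104 → 17 → 50 → 25 → 29 → 85 → 89 → 145 → 42 → 20 → 4 → 16 → 37 → 58 → 89  — repeats 89 (not happy)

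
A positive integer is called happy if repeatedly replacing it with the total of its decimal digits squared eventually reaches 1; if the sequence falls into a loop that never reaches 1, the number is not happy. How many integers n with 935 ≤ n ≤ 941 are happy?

935: 935 → 115 → 27 → 53 → 34 → 25 → 29 → 85 → 89 → 145 → 42 → 20 → 4 → 16 → 37 → 58 → 89  — not happy
936: 936 → 126 → 41 → 17 → 50 → 25 → 29 → 85 → 89 → 145 → 42 → 20 → 4 → 16 → 37 → 58 → 89  — not happy
937: 937 → 139 → 91 → 82 → 68 → 100 → 1  — happy
938: 938 → 154 → 42 → 20 → 4 → 16 → 37 → 58 → 89 → 145 → 42  — not happy
939: 939 → 171 → 51 → 26 → 40 → 16 → 37 → 58 → 89 → 145 → 42 → 20 → 4 → 16  — not happy
940: 940 → 97 → 130 → 10 → 1  — happy
941: 941 → 98 → 145 → 42 → 20 → 4 → 16 → 37 → 58 → 89 → 145  — not happy
happy: 937, 940

2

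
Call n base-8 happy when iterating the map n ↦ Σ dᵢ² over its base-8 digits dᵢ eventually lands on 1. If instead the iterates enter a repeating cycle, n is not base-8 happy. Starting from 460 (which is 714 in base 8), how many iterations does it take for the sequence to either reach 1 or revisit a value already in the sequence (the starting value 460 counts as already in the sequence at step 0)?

460 = (7,1,4)_8 → 7² + 1² + 4² = 49 + 1 + 16 = 66
66 = (1,0,2)_8 → 1² + 0² + 2² = 1 + 0 + 4 = 5
5 = (5)_8 → 5² = 25
25 = (3,1)_8 → 3² + 1² = 9 + 1 = 10
10 = (1,2)_8 → 1² + 2² = 1 + 4 = 5  — 5 repeats.
That took 5 steps.

5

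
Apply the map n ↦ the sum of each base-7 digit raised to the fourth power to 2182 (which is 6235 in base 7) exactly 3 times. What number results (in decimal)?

2182 = (6,2,3,5)_7 → 2018
2018 = (5,6,1,2)_7 → 1938
1938 = (5,4,3,6)_7 → 2258

2258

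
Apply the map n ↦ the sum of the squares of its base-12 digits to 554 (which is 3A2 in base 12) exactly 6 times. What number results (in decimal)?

554 = (3,10,2)_12 → 113
113 = (9,5)_12 → 106
106 = (8,10)_12 → 164
164 = (1,1,8)_12 → 66
66 = (5,6)_12 → 61
61 = (5,1)_12 → 26

26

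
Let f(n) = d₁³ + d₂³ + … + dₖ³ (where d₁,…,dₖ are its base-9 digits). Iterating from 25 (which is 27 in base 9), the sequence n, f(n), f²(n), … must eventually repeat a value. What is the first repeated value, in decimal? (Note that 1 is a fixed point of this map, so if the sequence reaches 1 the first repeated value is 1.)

27

25 = (2,7)_9 → 2³ + 7³ = 351
351 = (4,3,0)_9 → 4³ + 3³ + 0³ = 91
91 = (1,1,1)_9 → 1³ + 1³ + 1³ = 3
3 = (3)_9 → 3³ = 27
27 = (3,0)_9 → 3³ + 0³ = 27  — 27 already appeared earlier.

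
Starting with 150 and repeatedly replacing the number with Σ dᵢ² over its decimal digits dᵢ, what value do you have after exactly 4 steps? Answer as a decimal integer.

37

150 → 1² + 5² + 0² = 1 + 25 + 0 = 26
26 → 2² + 6² = 4 + 36 = 40
40 → 4² + 0² = 16 + 0 = 16
16 → 1² + 6² = 1 + 36 = 37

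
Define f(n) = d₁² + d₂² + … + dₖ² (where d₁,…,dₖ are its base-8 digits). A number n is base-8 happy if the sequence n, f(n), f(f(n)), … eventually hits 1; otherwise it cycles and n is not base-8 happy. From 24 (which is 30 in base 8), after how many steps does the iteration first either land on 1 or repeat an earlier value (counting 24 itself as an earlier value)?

5

24 = (3,0)_8 → 3² + 0² = 9 + 0 = 9
9 = (1,1)_8 → 1² + 1² = 1 + 1 = 2
2 = (2)_8 → 2² = 4
4 = (4)_8 → 4² = 16
16 = (2,0)_8 → 2² + 0² = 4 + 0 = 4  — 4 repeats.
That took 5 steps.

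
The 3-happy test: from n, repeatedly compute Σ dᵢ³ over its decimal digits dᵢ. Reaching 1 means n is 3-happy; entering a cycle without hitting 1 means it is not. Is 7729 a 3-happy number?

3-happy

7729 → 7³ + 7³ + 2³ + 9³ = 343 + 343 + 8 + 729 = 1423
1423 → 1³ + 4³ + 2³ + 3³ = 1 + 64 + 8 + 27 = 100
100 → 1³ + 0³ + 0³ = 1 + 0 + 0 = 1  — reached 1.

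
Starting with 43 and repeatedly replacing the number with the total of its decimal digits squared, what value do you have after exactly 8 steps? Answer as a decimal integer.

4

43 → 4² + 3² = 25
25 → 2² + 5² = 29
29 → 2² + 9² = 85
85 → 8² + 5² = 89
89 → 8² + 9² = 145
145 → 1² + 4² + 5² = 42
42 → 4² + 2² = 20
20 → 2² + 0² = 4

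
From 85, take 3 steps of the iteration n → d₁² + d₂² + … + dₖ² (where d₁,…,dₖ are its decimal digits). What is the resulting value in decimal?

85 → 8² + 5² = 64 + 25 = 89
89 → 8² + 9² = 64 + 81 = 145
145 → 1² + 4² + 5² = 1 + 16 + 25 = 42

42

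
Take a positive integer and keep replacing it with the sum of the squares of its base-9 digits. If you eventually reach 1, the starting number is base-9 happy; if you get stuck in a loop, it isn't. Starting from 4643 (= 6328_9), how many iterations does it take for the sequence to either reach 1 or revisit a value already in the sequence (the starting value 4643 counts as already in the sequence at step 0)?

4643 = (6,3,2,8)_9 → 113
113 = (1,3,5)_9 → 35
35 = (3,8)_9 → 73
73 = (8,1)_9 → 65
65 = (7,2)_9 → 53
53 = (5,8)_9 → 89
89 = (1,0,8)_9 → 65  — 65 repeats.
That took 7 steps.

7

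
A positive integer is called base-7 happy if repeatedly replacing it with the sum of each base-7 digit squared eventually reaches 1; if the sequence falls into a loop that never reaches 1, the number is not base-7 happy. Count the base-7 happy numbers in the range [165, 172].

165: 165 → 29 → 17 → 13 → 37 → 29  (repeats 29)
166: 166 → 38 → 34 → 52 → 10 → 10  (repeats 10)
167: 167 → 49 → 1  (reaches 1)
168: 168 → 18 → 20 → 40 → 50 → 2 → 4 → 16 → 8 → 2  (repeats 2)
169: 169 → 19 → 29 → 17 → 13 → 37 → 29  (repeats 29)
170: 170 → 22 → 10 → 10  (repeats 10)
171: 171 → 27 → 45 → 45  (repeats 45)
172: 172 → 34 → 52 → 10 → 10  (repeats 10)
base-7 happy: 167

1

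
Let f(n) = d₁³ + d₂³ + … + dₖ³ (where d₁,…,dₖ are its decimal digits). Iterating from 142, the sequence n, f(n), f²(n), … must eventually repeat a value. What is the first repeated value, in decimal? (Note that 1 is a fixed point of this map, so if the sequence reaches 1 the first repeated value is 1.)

370

142 → 1³ + 4³ + 2³ = 73
73 → 7³ + 3³ = 370
370 → 3³ + 7³ + 0³ = 370  — 370 already appeared earlier.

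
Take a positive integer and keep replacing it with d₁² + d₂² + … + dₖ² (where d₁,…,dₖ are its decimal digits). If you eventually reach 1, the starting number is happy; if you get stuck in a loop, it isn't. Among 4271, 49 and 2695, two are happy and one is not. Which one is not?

4271: 4271 → 70 → 49 → 97 → 130 → 10 → 1  — reaches 1 (happy)
49: 49 → 97 → 130 → 10 → 1  — reaches 1 (happy)
2695: 2695 → 146 → 53 → 34 → 25 → 29 → 85 → 89 → 145 → 42 → 20 → 4 → 16 → 37 → 58 → 89  — repeats 89 (not happy)

2695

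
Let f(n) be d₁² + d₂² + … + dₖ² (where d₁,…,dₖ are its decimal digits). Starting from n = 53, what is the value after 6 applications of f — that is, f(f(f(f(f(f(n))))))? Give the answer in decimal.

145

53 → 34
34 → 25
25 → 29
29 → 85
85 → 89
89 → 145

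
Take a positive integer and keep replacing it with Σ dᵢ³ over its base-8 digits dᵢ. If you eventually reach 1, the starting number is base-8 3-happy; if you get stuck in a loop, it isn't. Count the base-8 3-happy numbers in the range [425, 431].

425: 425 → 342 → 349 → 277 → 197 → 152 → 35 → 91 → 55 → 559 → 469 → 476 → 434 → 440 → 559  — not base-8 3-happy
426: 426 → 349 → 277 → 197 → 152 → 35 → 91 → 55 → 559 → 469 → 476 → 434 → 440 → 559  — not base-8 3-happy
427: 427 → 368 → 341 → 258 → 72 → 2 → 8 → 1  — base-8 3-happy
428: 428 → 405 → 349 → 277 → 197 → 152 → 35 → 91 → 55 → 559 → 469 → 476 → 434 → 440 → 559  — not base-8 3-happy
429: 429 → 466 → 359 → 532 → 73 → 3 → 27 → 54 → 432 → 432  — not base-8 3-happy
430: 430 → 557 → 251 → 397 → 342 → 349 → 277 → 197 → 152 → 35 → 91 → 55 → 559 → 469 → 476 → 434 → 440 → 559  — not base-8 3-happy
431: 431 → 684 → 198 → 243 → 270 → 281 → 92 → 92  — not base-8 3-happy
base-8 3-happy: 427

1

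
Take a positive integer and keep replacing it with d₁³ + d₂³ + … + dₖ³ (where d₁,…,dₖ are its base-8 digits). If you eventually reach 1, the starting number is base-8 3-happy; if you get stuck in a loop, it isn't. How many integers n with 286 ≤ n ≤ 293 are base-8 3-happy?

3

286: 286 → 307 → 307  (repeats 307)
287: 287 → 434 → 440 → 559 → 469 → 476 → 434  (repeats 434)
288: 288 → 128 → 8 → 1  (reaches 1)
289: 289 → 129 → 9 → 2 → 8 → 1  (reaches 1)
290: 290 → 136 → 9 → 2 → 8 → 1  (reaches 1)
291: 291 → 155 → 62 → 559 → 469 → 476 → 434 → 440 → 559  (repeats 559)
292: 292 → 192 → 27 → 54 → 432 → 432  (repeats 432)
293: 293 → 253 → 495 → 811 → 217 → 55 → 559 → 469 → 476 → 434 → 440 → 559  (repeats 559)
base-8 3-happy: 288, 289, 290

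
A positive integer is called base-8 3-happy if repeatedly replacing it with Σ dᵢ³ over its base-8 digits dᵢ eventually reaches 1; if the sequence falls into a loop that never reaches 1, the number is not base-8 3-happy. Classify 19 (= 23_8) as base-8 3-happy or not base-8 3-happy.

19 = (2,3)_8 → 2³ + 3³ = 8 + 27 = 35
35 = (4,3)_8 → 4³ + 3³ = 64 + 27 = 91
91 = (1,3,3)_8 → 1³ + 3³ + 3³ = 1 + 27 + 27 = 55
55 = (6,7)_8 → 6³ + 7³ = 216 + 343 = 559
559 = (1,0,5,7)_8 → 1³ + 0³ + 5³ + 7³ = 1 + 0 + 125 + 343 = 469
469 = (7,2,5)_8 → 7³ + 2³ + 5³ = 343 + 8 + 125 = 476
476 = (7,3,4)_8 → 7³ + 3³ + 4³ = 343 + 27 + 64 = 434
434 = (6,6,2)_8 → 6³ + 6³ + 2³ = 216 + 216 + 8 = 440
440 = (6,7,0)_8 → 6³ + 7³ + 0³ = 216 + 343 + 0 = 559  — 559 already seen; the sequence cycles without reaching 1.

not base-8 3-happy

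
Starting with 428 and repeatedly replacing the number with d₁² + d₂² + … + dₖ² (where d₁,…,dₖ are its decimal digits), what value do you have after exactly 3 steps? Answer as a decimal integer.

64

428 → 4² + 2² + 8² = 84
84 → 8² + 4² = 80
80 → 8² + 0² = 64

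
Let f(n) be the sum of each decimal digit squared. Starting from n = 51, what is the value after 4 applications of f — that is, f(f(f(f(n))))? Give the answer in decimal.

37

51 → 5² + 1² = 26
26 → 2² + 6² = 40
40 → 4² + 0² = 16
16 → 1² + 6² = 37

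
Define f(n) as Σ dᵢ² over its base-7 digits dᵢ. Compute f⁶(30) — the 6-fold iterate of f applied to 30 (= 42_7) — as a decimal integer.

30 = (4,2)_7 → 4² + 2² = 20
20 = (2,6)_7 → 2² + 6² = 40
40 = (5,5)_7 → 5² + 5² = 50
50 = (1,0,1)_7 → 1² + 0² + 1² = 2
2 = (2)_7 → 2² = 4
4 = (4)_7 → 4² = 16

16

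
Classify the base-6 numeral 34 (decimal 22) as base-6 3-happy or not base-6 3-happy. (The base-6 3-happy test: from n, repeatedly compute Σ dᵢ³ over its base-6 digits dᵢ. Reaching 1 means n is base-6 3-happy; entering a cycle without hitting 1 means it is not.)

22 = (3,4)_6 → 3³ + 4³ = 27 + 64 = 91
91 = (2,3,1)_6 → 2³ + 3³ + 1³ = 8 + 27 + 1 = 36
36 = (1,0,0)_6 → 1³ + 0³ + 0³ = 1 + 0 + 0 = 1  — reached 1.

base-6 3-happy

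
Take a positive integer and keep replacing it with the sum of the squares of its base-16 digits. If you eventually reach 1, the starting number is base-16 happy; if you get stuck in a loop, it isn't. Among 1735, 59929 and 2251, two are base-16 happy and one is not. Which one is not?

1735: 1735 → 229 → 221 → 338 → 30 → 197 → 169 → 181 → 146 → 85 → 50 → 13 → 169  — repeats 169 (not base-16 happy)
59929: 59929 → 378 → 150 → 117 → 74 → 116 → 65 → 17 → 2 → 4 → 16 → 1  — reaches 1 (base-16 happy)
2251: 2251 → 329 → 98 → 40 → 68 → 32 → 4 → 16 → 1  — reaches 1 (base-16 happy)

1735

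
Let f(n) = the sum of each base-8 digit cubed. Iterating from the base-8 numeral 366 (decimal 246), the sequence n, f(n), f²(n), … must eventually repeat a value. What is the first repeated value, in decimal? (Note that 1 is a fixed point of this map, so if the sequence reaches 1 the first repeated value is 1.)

246 = (3,6,6)_8 → 459
459 = (7,1,3)_8 → 371
371 = (5,6,3)_8 → 368
368 = (5,6,0)_8 → 341
341 = (5,2,5)_8 → 258
258 = (4,0,2)_8 → 72
72 = (1,1,0)_8 → 2
2 = (2)_8 → 8
8 = (1,0)_8 → 1  — reached the fixed point 1.
1 → 1, so 1 is the first repeated value.

1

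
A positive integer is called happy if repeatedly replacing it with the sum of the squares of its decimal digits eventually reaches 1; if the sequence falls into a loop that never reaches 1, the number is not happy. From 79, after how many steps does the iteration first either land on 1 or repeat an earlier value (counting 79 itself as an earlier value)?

79 → 7² + 9² = 130
130 → 1² + 3² + 0² = 10
10 → 1² + 0² = 1  — reached 1.
That took 3 steps.

3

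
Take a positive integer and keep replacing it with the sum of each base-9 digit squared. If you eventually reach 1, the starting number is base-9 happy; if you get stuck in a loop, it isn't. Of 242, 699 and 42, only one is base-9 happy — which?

242: 242 → 132 → 62 → 100 → 6 → 36 → 16 → 50 → 50  — repeats 50 (not base-9 happy)
699: 699 → 125 → 81 → 1  — reaches 1 (base-9 happy)
42: 42 → 52 → 74 → 68 → 74  — repeats 74 (not base-9 happy)

699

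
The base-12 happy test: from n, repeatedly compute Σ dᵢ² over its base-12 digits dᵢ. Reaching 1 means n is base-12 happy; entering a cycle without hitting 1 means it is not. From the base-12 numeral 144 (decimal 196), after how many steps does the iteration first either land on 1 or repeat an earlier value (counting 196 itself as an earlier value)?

196 = (1,4,4)_12 → 1² + 4² + 4² = 33
33 = (2,9)_12 → 2² + 9² = 85
85 = (7,1)_12 → 7² + 1² = 50
50 = (4,2)_12 → 4² + 2² = 20
20 = (1,8)_12 → 1² + 8² = 65
65 = (5,5)_12 → 5² + 5² = 50  — 50 repeats.
That took 6 steps.

6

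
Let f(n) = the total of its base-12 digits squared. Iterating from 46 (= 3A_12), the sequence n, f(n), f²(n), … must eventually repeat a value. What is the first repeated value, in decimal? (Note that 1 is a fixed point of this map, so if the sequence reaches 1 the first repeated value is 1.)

46 = (3,10)_12 → 3² + 10² = 109
109 = (9,1)_12 → 9² + 1² = 82
82 = (6,10)_12 → 6² + 10² = 136
136 = (11,4)_12 → 11² + 4² = 137
137 = (11,5)_12 → 11² + 5² = 146
146 = (1,0,2)_12 → 1² + 0² + 2² = 5
5 = (5)_12 → 5² = 25
25 = (2,1)_12 → 2² + 1² = 5  — 5 already appeared earlier.

5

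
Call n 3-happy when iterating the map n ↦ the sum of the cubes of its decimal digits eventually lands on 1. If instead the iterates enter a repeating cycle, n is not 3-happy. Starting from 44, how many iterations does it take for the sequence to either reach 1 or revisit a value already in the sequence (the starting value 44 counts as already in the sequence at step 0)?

44 → 4³ + 4³ = 64 + 64 = 128
128 → 1³ + 2³ + 8³ = 1 + 8 + 512 = 521
521 → 5³ + 2³ + 1³ = 125 + 8 + 1 = 134
134 → 1³ + 3³ + 4³ = 1 + 27 + 64 = 92
92 → 9³ + 2³ = 729 + 8 = 737
737 → 7³ + 3³ + 7³ = 343 + 27 + 343 = 713
713 → 7³ + 1³ + 3³ = 343 + 1 + 27 = 371
371 → 3³ + 7³ + 1³ = 27 + 343 + 1 = 371  — 371 repeats.
That took 8 steps.

8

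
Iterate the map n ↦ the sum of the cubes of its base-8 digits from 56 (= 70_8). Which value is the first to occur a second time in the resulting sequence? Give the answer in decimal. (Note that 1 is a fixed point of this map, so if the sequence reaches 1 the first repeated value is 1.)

56 = (7,0)_8 → 7³ + 0³ = 343
343 = (5,2,7)_8 → 5³ + 2³ + 7³ = 476
476 = (7,3,4)_8 → 7³ + 3³ + 4³ = 434
434 = (6,6,2)_8 → 6³ + 6³ + 2³ = 440
440 = (6,7,0)_8 → 6³ + 7³ + 0³ = 559
559 = (1,0,5,7)_8 → 1³ + 0³ + 5³ + 7³ = 469
469 = (7,2,5)_8 → 7³ + 2³ + 5³ = 476  — 476 already appeared earlier.

476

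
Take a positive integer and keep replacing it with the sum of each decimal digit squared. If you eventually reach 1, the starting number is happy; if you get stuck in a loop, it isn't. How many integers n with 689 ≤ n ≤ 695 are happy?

1

689: 689 → 181 → 66 → 72 → 53 → 34 → 25 → 29 → 85 → 89 → 145 → 42 → 20 → 4 → 16 → 37 → 58 → 89  — not happy
690: 690 → 117 → 51 → 26 → 40 → 16 → 37 → 58 → 89 → 145 → 42 → 20 → 4 → 16  — not happy
691: 691 → 118 → 66 → 72 → 53 → 34 → 25 → 29 → 85 → 89 → 145 → 42 → 20 → 4 → 16 → 37 → 58 → 89  — not happy
692: 692 → 121 → 6 → 36 → 45 → 41 → 17 → 50 → 25 → 29 → 85 → 89 → 145 → 42 → 20 → 4 → 16 → 37 → 58 → 89  — not happy
693: 693 → 126 → 41 → 17 → 50 → 25 → 29 → 85 → 89 → 145 → 42 → 20 → 4 → 16 → 37 → 58 → 89  — not happy
694: 694 → 133 → 19 → 82 → 68 → 100 → 1  — happy
695: 695 → 142 → 21 → 5 → 25 → 29 → 85 → 89 → 145 → 42 → 20 → 4 → 16 → 37 → 58 → 89  — not happy
happy: 694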